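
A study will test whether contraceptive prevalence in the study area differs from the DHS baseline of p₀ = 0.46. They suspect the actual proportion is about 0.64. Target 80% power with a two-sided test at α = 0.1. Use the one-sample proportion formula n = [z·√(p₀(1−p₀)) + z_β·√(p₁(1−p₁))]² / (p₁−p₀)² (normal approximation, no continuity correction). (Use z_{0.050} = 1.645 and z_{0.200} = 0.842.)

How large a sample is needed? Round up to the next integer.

n = 47

n = [z_{α/2}·√(p₀q₀) + z_β·√(p₁q₁)]² / (p₁ − p₀)²
  = [1.645·√(0.46·0.54) + 0.842·√(0.64·0.36)]² / (0.18)²
  = [1.645·0.4984 + 0.842·0.4800]² / 0.0324
  = [1.2240]² / 0.0324
  = 46.24
Round up → n = 47.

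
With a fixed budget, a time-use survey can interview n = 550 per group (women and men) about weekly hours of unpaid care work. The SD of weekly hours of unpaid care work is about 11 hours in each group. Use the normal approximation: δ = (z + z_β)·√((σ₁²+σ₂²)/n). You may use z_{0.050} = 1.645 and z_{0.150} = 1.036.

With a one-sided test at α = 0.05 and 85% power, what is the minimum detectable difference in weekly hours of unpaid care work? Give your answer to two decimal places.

Minimum detectable difference ≈ 1.78 hours

δ = (z_α + z_β) · √((σ₁²+σ₂²)/n)
  = (1.645 + 1.036) · √(242/550)
  = 2.681 · √0.44
  = 2.681 · 0.6633
  = 1.7784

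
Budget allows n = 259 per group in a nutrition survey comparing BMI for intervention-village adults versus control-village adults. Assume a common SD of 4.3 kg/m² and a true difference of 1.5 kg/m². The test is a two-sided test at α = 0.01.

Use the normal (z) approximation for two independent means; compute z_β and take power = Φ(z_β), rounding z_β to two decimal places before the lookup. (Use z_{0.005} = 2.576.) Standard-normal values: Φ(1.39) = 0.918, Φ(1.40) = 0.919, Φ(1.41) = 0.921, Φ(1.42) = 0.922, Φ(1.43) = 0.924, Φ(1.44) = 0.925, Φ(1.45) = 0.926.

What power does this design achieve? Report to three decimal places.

z_β = δ·√(n/(σ₁²+σ₂²)) − z_{α/2}
    = 1.5 · √(259/36.98) − 2.576
    = 1.5 · 2.64647 − 2.576
    = 3.9697 − 2.576 = 1.3937 → 1.39
Power = Φ(1.39) = 0.918.

Power ≈ 0.918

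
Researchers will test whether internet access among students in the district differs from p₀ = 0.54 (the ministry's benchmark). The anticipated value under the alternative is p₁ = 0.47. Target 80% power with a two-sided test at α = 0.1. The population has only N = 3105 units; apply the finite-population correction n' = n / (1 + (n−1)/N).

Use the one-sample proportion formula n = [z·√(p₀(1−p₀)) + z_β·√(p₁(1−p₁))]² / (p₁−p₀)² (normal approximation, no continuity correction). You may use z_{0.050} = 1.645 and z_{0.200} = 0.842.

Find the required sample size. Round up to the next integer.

n = [z_{α/2}·√(p₀q₀) + z_β·√(p₁q₁)]² / (p₁ − p₀)²
  = [1.645·√(0.54·0.46) + 0.842·√(0.47·0.53)]² / (-0.07)²
  = [1.645·0.4984 + 0.842·0.4991]² / 0.0049
  = [1.2401]² / 0.0049
  = 313.85
Finite-population correction (N = 3105): 313.85 / (1 + (313.85 − 1)/3105) = 285.12.
Round up → n = 286.

n = 286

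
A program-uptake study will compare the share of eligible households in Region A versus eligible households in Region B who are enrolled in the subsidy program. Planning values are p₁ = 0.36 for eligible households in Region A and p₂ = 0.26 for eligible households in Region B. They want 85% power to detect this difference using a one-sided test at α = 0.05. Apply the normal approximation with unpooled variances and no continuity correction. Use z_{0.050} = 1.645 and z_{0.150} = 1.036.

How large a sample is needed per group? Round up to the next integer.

n = 304 per group

n = (z_α + z_β)² · [p₁(1−p₁) + p₂(1−p₂)] / (p₁ − p₂)²
  = (1.645 + 1.036)² · (0.36·0.64 + 0.26·0.74) / (0.10)²
  = (2.681)² · (0.2304 + 0.1924) / 0.0100
  = 7.1878 · 0.4228 / 0.0100
  = 303.90
Round up → n = 304 per group.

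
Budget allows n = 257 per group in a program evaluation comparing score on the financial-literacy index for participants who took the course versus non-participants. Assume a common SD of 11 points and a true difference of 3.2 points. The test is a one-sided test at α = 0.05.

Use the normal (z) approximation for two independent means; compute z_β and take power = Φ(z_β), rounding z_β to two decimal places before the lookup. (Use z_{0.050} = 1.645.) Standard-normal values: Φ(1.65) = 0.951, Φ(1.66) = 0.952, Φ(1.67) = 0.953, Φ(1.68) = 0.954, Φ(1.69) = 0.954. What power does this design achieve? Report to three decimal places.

z_β = δ·√(n/(σ₁²+σ₂²)) − z_α
    = 3.2 · √(257/242) − 1.645
    = 3.2 · 1.03053 − 1.645
    = 3.2977 − 1.645 = 1.6527 → 1.65
Power = Φ(1.65) = 0.951.

Power ≈ 0.951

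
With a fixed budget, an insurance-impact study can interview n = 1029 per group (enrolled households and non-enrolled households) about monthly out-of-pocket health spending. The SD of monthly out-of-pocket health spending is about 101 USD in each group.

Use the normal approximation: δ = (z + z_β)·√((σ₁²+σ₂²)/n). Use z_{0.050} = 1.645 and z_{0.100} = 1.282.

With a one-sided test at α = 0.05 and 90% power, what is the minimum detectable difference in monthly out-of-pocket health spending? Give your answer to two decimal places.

Minimum detectable difference ≈ 13.03 USD

δ = (z_α + z_β) · √((σ₁²+σ₂²)/n)
  = (1.645 + 1.282) · √(20402/1029)
  = 2.927 · √19.827
  = 2.927 · 4.4528
  = 13.0332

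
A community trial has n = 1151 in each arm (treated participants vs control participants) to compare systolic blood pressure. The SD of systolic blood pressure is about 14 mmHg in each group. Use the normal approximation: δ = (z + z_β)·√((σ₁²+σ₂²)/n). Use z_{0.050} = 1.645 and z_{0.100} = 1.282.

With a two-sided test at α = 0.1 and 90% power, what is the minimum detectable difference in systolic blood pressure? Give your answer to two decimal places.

δ = (z_{α/2} + z_β) · √((σ₁²+σ₂²)/n)
  = (1.645 + 1.282) · √(392/1151)
  = 2.927 · √0.34057
  = 2.927 · 0.5836
  = 1.7082

Minimum detectable difference ≈ 1.71 mmHg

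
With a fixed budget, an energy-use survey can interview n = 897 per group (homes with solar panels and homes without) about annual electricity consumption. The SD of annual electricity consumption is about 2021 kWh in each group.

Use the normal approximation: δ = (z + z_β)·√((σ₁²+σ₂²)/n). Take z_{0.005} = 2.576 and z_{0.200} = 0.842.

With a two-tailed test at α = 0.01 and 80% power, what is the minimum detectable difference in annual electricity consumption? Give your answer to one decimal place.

Minimum detectable difference ≈ 326.2 kWh

δ = (z_{α/2} + z_β) · √((σ₁²+σ₂²)/n)
  = (2.576 + 0.842) · √(8168882/897)
  = 3.418 · √9106.9
  = 3.418 · 95.4300
  = 326.1799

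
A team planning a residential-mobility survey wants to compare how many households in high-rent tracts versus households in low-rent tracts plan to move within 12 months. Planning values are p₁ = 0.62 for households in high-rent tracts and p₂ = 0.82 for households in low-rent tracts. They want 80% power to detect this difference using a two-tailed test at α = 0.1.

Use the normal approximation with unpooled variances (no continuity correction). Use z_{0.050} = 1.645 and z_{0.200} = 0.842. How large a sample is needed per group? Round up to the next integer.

n = 60 per group

n = (z_{α/2} + z_β)² · [p₁(1−p₁) + p₂(1−p₂)] / (p₁ − p₂)²
  = (1.645 + 0.842)² · (0.62·0.38 + 0.82·0.18) / (-0.20)²
  = (2.487)² · (0.2356 + 0.1476) / 0.0400
  = 6.1852 · 0.3832 / 0.0400
  = 59.25
Round up → n = 60 per group.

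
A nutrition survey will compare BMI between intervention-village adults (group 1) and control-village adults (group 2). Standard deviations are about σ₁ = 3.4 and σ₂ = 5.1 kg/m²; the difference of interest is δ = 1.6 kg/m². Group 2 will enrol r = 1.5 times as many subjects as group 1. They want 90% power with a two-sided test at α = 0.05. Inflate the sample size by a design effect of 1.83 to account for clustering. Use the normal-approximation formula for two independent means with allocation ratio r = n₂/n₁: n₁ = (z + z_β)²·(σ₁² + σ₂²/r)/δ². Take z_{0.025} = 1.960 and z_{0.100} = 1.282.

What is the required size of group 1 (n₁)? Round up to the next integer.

n₁ = 218

n₁ = (z_{α/2} + z_β)² · (σ₁² + σ₂²/r) / δ²
   = (1.960 + 1.282)² · (3.4² + 5.1²/1.5) / 1.6²
   = 10.5106 · (11.56 + 17.34) / 2.56
   = 10.5106 · 28.9 / 2.56
   = 118.65
Design effect: 1.83 × 118.65 = 217.14.
Round up → n₁ = 218; n₂ = r·n₁ = 1.5 × 218 = 327.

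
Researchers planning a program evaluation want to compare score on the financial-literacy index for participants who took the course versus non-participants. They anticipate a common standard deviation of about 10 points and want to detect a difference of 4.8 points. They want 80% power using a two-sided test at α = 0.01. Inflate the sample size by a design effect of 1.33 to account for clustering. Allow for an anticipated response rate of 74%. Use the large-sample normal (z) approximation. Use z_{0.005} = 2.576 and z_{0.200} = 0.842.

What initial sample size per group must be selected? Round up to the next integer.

n = 183 per group

n = (z_{α/2} + z_β)² · (σ₁² + σ₂²) / δ²
  = (2.576 + 0.842)² · (2·10² = 200) / 4.8²
  = 11.6827 · 200 / 23.04
  = 101.41
Design effect: 1.33 × 101.41 = 134.88.
Adjust for 74% response: 134.88 / 0.74 = 182.27.
Round up → n = 183 per group.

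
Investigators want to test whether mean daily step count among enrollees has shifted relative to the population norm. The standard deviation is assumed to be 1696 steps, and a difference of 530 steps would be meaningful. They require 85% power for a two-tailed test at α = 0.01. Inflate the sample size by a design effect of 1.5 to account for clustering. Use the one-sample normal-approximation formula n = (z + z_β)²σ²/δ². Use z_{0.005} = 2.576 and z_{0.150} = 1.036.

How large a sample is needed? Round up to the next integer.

n = 201

n = (z_{α/2} + z_β)² · σ² / δ²
  = (2.576 + 1.036)² · 1696² / 530²
  = 13.0465 · 2876416 / 280900
  = 133.60
Design effect: 1.5 × 133.60 = 200.39.
Round up → n = 201.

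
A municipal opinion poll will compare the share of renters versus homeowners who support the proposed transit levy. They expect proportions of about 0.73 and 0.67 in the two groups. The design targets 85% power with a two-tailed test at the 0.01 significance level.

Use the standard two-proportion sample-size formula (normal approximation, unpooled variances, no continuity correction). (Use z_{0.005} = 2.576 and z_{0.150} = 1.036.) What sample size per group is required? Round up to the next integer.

n = (z_{α/2} + z_β)² · [p₁(1−p₁) + p₂(1−p₂)] / (p₁ − p₂)²
  = (2.576 + 1.036)² · (0.73·0.27 + 0.67·0.33) / (0.06)²
  = (3.612)² · (0.1971 + 0.2211) / 0.0036
  = 13.0465 · 0.4182 / 0.0036
  = 1515.57
Round up → n = 1516 per group.

n = 1516 per group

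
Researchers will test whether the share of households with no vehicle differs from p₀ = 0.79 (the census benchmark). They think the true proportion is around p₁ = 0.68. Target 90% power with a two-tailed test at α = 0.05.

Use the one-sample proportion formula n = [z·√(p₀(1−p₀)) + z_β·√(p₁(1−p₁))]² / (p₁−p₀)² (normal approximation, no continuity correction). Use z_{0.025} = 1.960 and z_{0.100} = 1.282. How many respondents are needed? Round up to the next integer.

n = [z_{α/2}·√(p₀q₀) + z_β·√(p₁q₁)]² / (p₁ − p₀)²
  = [1.960·√(0.79·0.21) + 1.282·√(0.68·0.32)]² / (-0.11)²
  = [1.960·0.4073 + 1.282·0.4665]² / 0.0121
  = [1.3963]² / 0.0121
  = 161.14
Round up → n = 162.

n = 162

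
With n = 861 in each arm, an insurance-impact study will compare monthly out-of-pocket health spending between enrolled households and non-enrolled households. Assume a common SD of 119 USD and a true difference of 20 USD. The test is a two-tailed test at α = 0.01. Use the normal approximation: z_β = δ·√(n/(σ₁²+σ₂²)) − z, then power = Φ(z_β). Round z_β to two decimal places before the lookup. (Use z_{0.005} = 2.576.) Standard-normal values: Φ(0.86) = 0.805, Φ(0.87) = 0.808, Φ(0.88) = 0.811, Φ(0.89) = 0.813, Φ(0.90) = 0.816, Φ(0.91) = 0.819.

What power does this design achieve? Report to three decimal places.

z_β = δ·√(n/(σ₁²+σ₂²)) − z_{α/2}
    = 20 · √(861/28322) − 2.576
    = 20 · 0.17436 − 2.576
    = 3.4871 − 2.576 = 0.9111 → 0.91
Power = Φ(0.91) = 0.819.

Power ≈ 0.819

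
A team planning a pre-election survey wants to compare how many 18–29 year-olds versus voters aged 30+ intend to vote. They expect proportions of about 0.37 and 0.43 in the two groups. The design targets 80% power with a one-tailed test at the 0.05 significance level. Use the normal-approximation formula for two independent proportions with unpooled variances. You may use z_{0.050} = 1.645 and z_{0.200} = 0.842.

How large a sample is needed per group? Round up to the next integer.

n = (z_α + z_β)² · [p₁(1−p₁) + p₂(1−p₂)] / (p₁ − p₂)²
  = (1.645 + 0.842)² · (0.37·0.63 + 0.43·0.57) / (-0.06)²
  = (2.487)² · (0.2331 + 0.2451) / 0.0036
  = 6.1852 · 0.4782 / 0.0036
  = 821.60
Round up → n = 822 per group.

n = 822 per group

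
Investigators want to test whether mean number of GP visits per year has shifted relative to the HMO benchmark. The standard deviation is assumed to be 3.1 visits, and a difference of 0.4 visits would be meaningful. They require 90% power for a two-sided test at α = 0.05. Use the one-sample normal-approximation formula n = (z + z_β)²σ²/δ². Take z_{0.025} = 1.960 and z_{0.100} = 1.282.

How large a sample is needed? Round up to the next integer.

n = 632

n = (z_{α/2} + z_β)² · σ² / δ²
  = (1.960 + 1.282)² · 3.1² / 0.4²
  = 10.5106 · 9.61 / 0.16
  = 631.29
Round up → n = 632.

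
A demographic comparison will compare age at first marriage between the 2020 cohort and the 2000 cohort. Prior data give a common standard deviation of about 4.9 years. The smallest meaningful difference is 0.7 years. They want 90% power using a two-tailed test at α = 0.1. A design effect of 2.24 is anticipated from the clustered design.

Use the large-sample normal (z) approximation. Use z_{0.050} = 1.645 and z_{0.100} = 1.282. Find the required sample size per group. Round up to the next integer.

n = (z_{α/2} + z_β)² · (σ₁² + σ₂²) / δ²
  = (1.645 + 1.282)² · (2·4.9² = 48.02) / 0.7²
  = 8.5673 · 48.02 / 0.49
  = 839.60
Design effect: 2.24 × 839.60 = 1880.70.
Round up → n = 1881 per group.

n = 1881 per group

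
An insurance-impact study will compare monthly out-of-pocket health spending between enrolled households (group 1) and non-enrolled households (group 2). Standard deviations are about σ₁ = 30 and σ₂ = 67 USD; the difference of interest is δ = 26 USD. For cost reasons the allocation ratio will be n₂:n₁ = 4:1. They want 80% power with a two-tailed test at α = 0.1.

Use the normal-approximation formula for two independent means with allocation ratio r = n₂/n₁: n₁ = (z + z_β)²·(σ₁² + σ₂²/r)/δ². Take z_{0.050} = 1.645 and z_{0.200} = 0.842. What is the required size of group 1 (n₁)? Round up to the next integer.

n₁ = (z_{α/2} + z_β)² · (σ₁² + σ₂²/r) / δ²
   = (1.645 + 0.842)² · (30² + 67²/4) / 26²
   = 6.1852 · (900 + 1122.2) / 676
   = 6.1852 · 2022.2 / 676
   = 18.50
Round up → n₁ = 19; n₂ = r·n₁ = 4 × 19 = 76.

n₁ = 19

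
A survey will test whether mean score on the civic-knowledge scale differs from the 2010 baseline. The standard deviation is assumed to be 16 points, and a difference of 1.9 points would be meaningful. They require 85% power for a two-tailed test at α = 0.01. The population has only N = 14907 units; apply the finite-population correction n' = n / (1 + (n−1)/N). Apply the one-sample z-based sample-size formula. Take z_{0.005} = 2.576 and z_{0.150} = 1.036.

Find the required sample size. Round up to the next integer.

n = (z_{α/2} + z_β)² · σ² / δ²
  = (2.576 + 1.036)² · 16² / 1.9²
  = 13.0465 · 256 / 3.61
  = 925.18
Finite-population correction (N = 14907): 925.18 / (1 + (925.18 − 1)/14907) = 871.17.
Round up → n = 872.

n = 872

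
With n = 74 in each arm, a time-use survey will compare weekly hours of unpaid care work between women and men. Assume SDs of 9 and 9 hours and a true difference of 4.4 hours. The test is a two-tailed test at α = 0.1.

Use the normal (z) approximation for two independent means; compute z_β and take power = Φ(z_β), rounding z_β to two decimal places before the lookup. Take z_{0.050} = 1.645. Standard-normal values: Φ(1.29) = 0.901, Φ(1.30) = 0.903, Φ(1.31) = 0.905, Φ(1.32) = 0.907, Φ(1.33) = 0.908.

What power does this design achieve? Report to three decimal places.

Power ≈ 0.908

z_β = δ·√(n/(σ₁²+σ₂²)) − z_{α/2}
    = 4.4 · √(74/162) − 1.645
    = 4.4 · 0.67586 − 1.645
    = 2.9738 − 1.645 = 1.3288 → 1.33
Power = Φ(1.33) = 0.908.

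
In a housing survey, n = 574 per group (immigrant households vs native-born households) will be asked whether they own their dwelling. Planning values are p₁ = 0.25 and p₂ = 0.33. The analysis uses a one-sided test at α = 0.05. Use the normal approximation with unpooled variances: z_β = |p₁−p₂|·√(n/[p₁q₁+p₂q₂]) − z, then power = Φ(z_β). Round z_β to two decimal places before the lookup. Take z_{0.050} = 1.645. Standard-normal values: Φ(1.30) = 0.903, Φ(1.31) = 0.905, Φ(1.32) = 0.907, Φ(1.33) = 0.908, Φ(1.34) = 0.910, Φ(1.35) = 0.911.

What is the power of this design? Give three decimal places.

z_β = |p₁−p₂|·√(n/[p₁q₁+p₂q₂]) − z_α
    = 0.08 · √(574/0.4086) − 1.645
    = 0.08 · 37.4806 − 1.645
    = 2.9984 − 1.645 = 1.3534 → 1.35
Power = Φ(1.35) = 0.911.

Power ≈ 0.911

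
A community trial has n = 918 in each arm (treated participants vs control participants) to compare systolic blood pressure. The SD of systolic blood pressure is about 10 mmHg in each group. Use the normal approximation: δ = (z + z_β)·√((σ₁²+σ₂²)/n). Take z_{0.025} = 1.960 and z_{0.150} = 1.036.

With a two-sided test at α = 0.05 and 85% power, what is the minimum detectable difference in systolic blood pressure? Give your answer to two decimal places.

Minimum detectable difference ≈ 1.40 mmHg

δ = (z_{α/2} + z_β) · √((σ₁²+σ₂²)/n)
  = (1.960 + 1.036) · √(200/918)
  = 2.996 · √0.21786
  = 2.996 · 0.4668
  = 1.3984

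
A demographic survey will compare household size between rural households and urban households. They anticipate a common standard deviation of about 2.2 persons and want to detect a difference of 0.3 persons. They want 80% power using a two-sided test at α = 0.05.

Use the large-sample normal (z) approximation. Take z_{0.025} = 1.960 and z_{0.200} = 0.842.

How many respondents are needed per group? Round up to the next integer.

n = (z_{α/2} + z_β)² · (σ₁² + σ₂²) / δ²
  = (1.960 + 0.842)² · (2·2.2² = 9.68) / 0.3²
  = 7.8512 · 9.68 / 0.09
  = 844.44
Round up → n = 845 per group.

n = 845 per group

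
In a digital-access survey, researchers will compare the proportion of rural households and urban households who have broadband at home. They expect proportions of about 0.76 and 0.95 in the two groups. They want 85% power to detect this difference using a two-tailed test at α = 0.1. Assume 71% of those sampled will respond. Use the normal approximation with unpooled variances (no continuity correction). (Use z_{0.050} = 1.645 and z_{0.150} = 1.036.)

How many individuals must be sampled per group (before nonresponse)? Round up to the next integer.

n = 65 per group

n = (z_{α/2} + z_β)² · [p₁(1−p₁) + p₂(1−p₂)] / (p₁ − p₂)²
  = (1.645 + 1.036)² · (0.76·0.24 + 0.95·0.05) / (-0.19)²
  = (2.681)² · (0.1824 + 0.0475) / 0.0361
  = 7.1878 · 0.2299 / 0.0361
  = 45.77
Adjust for 71% response: 45.77 / 0.71 = 64.47.
Round up → n = 65 per group.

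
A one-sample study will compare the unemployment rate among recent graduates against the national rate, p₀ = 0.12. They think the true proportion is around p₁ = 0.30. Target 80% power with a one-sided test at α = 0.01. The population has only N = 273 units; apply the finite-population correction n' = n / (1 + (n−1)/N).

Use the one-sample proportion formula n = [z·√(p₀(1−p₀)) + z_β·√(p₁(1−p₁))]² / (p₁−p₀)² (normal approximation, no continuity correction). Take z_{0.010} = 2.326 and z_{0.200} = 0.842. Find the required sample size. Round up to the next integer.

n = 36

n = [z_α·√(p₀q₀) + z_β·√(p₁q₁)]² / (p₁ − p₀)²
  = [2.326·√(0.12·0.88) + 0.842·√(0.30·0.70)]² / (0.18)²
  = [2.326·0.3250 + 0.842·0.4583]² / 0.0324
  = [1.1417]² / 0.0324
  = 40.23
Finite-population correction (N = 273): 40.23 / (1 + (40.23 − 1)/273) = 35.18.
Round up → n = 36.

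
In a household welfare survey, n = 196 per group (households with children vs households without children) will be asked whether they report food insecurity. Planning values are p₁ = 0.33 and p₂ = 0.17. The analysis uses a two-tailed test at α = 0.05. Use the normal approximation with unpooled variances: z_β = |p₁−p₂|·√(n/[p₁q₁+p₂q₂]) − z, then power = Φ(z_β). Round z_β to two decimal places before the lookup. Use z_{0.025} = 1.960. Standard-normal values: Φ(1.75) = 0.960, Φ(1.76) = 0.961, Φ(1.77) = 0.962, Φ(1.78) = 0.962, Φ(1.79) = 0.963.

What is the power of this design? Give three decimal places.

Power ≈ 0.961

z_β = |p₁−p₂|·√(n/[p₁q₁+p₂q₂]) − z_{α/2}
    = 0.16 · √(196/0.3622) − 1.960
    = 0.16 · 23.2624 − 1.960
    = 3.7220 − 1.960 = 1.7620 → 1.76
Power = Φ(1.76) = 0.961.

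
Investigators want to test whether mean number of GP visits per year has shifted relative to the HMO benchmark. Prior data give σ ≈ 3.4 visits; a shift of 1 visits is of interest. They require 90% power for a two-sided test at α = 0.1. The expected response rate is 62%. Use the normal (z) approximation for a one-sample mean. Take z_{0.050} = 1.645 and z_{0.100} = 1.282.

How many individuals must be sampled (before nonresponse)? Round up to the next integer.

n = 160

n = (z_{α/2} + z_β)² · σ² / δ²
  = (1.645 + 1.282)² · 3.4² / 1²
  = 8.5673 · 11.56 / 1
  = 99.04
Adjust for 62% response: 99.04 / 0.62 = 159.74.
Round up → n = 160.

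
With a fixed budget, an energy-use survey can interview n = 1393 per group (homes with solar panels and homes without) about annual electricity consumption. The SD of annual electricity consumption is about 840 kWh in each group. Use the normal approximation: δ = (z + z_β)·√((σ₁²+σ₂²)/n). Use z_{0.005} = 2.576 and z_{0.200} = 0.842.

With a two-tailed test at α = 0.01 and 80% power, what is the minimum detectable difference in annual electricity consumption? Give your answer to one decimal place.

δ = (z_{α/2} + z_β) · √((σ₁²+σ₂²)/n)
  = (2.576 + 0.842) · √(1411200/1393)
  = 3.418 · √1013.1
  = 3.418 · 31.8287
  = 108.7905

Minimum detectable difference ≈ 108.8 kWh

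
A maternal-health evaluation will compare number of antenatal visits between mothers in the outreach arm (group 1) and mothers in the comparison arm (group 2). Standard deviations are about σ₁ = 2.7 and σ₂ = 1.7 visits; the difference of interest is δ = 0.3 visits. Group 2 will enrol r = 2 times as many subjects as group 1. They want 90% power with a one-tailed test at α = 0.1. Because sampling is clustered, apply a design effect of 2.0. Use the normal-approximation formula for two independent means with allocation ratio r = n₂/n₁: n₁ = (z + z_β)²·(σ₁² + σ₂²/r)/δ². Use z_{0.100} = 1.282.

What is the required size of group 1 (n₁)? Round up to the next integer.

n₁ = 1277

n₁ = (z_α + z_β)² · (σ₁² + σ₂²/r) / δ²
   = (1.282 + 1.282)² · (2.7² + 1.7²/2) / 0.3²
   = 6.5741 · (7.29 + 1.445) / 0.09
   = 6.5741 · 8.735 / 0.09
   = 638.05
Design effect: 2.0 × 638.05 = 1276.11.
Round up → n₁ = 1277; n₂ = r·n₁ = 2 × 1277 = 2554.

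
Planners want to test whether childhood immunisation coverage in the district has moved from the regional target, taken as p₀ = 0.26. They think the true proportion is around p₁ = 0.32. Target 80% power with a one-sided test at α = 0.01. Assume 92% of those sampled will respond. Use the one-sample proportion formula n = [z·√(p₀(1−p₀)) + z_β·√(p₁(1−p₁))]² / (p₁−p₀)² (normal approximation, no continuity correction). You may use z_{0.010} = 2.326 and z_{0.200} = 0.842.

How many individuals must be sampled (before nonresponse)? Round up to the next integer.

n = [z_α·√(p₀q₀) + z_β·√(p₁q₁)]² / (p₁ − p₀)²
  = [2.326·√(0.26·0.74) + 0.842·√(0.32·0.68)]² / (0.06)²
  = [2.326·0.4386 + 0.842·0.4665]² / 0.0036
  = [1.4130]² / 0.0036
  = 554.63
Adjust for 92% response: 554.63 / 0.92 = 602.86.
Round up → n = 603.

n = 603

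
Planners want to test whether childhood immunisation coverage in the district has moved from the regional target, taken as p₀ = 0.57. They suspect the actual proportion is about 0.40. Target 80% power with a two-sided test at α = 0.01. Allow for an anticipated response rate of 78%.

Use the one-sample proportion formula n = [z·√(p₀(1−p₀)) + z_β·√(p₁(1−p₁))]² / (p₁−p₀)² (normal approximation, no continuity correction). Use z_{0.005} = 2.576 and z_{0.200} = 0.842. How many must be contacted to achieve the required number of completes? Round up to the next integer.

n = [z_{α/2}·√(p₀q₀) + z_β·√(p₁q₁)]² / (p₁ − p₀)²
  = [2.576·√(0.57·0.43) + 0.842·√(0.40·0.60)]² / (-0.17)²
  = [2.576·0.4951 + 0.842·0.4899]² / 0.0289
  = [1.6878]² / 0.0289
  = 98.57
Adjust for 78% response: 98.57 / 0.78 = 126.37.
Round up → n = 127.

n = 127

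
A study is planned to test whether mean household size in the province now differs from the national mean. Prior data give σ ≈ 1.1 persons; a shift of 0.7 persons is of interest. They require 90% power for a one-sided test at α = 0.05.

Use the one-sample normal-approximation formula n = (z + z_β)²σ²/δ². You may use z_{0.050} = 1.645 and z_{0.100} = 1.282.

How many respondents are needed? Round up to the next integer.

n = (z_α + z_β)² · σ² / δ²
  = (1.645 + 1.282)² · 1.1² / 0.7²
  = 8.5673 · 1.21 / 0.49
  = 21.16
Round up → n = 22.

n = 22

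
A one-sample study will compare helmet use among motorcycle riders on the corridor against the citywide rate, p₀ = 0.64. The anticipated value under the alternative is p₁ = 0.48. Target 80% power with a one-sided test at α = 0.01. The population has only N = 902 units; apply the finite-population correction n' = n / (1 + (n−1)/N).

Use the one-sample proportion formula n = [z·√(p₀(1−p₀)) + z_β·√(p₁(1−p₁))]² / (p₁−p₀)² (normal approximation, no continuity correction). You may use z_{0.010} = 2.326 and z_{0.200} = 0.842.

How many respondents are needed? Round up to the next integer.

n = 84

n = [z_α·√(p₀q₀) + z_β·√(p₁q₁)]² / (p₁ − p₀)²
  = [2.326·√(0.64·0.36) + 0.842·√(0.48·0.52)]² / (-0.16)²
  = [2.326·0.4800 + 0.842·0.4996]² / 0.0256
  = [1.5371]² / 0.0256
  = 92.30
Finite-population correction (N = 902): 92.30 / (1 + (92.30 − 1)/902) = 83.81.
Round up → n = 84.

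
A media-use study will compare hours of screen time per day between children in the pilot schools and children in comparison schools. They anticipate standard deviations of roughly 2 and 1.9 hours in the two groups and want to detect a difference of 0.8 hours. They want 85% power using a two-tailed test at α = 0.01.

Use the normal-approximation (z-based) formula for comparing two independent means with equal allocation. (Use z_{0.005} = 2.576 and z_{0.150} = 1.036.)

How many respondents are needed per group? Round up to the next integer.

n = (z_{α/2} + z_β)² · (σ₁² + σ₂²) / δ²
  = (2.576 + 1.036)² · (2² + 1.9² = 7.61) / 0.8²
  = 13.0465 · 7.61 / 0.64
  = 155.13
Round up → n = 156 per group.

n = 156 per group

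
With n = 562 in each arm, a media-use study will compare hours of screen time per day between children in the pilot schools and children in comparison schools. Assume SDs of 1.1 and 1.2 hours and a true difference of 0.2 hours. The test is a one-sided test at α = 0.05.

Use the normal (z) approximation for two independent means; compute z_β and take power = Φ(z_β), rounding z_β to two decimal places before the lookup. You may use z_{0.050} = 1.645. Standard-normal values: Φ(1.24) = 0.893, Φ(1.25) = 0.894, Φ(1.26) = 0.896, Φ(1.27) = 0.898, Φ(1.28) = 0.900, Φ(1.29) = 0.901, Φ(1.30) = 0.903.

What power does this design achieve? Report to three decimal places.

z_β = δ·√(n/(σ₁²+σ₂²)) − z_α
    = 0.2 · √(562/2.65) − 1.645
    = 0.2 · 14.56281 − 1.645
    = 2.9126 − 1.645 = 1.2676 → 1.27
Power = Φ(1.27) = 0.898.

Power ≈ 0.898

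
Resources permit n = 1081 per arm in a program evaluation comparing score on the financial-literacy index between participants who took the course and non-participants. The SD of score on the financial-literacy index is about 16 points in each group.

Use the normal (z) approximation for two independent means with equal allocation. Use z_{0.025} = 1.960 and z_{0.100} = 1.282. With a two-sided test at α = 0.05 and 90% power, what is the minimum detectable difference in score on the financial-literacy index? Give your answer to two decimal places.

δ = (z_{α/2} + z_β) · √((σ₁²+σ₂²)/n)
  = (1.960 + 1.282) · √(512/1081)
  = 3.242 · √0.47364
  = 3.242 · 0.6882
  = 2.2312

Minimum detectable difference ≈ 2.23 points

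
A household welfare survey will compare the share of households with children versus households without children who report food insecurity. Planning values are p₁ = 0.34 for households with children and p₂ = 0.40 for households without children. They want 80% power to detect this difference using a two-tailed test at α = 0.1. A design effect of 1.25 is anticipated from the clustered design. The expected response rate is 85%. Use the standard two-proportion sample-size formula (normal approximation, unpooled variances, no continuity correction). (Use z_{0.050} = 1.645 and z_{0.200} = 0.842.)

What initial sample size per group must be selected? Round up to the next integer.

n = (z_{α/2} + z_β)² · [p₁(1−p₁) + p₂(1−p₂)] / (p₁ − p₂)²
  = (1.645 + 0.842)² · (0.34·0.66 + 0.40·0.60) / (-0.06)²
  = (2.487)² · (0.2244 + 0.2400) / 0.0036
  = 6.1852 · 0.4644 / 0.0036
  = 797.89
Design effect: 1.25 × 797.89 = 997.36.
Adjust for 85% response: 997.36 / 0.85 = 1173.36.
Round up → n = 1174 per group.

n = 1174 per group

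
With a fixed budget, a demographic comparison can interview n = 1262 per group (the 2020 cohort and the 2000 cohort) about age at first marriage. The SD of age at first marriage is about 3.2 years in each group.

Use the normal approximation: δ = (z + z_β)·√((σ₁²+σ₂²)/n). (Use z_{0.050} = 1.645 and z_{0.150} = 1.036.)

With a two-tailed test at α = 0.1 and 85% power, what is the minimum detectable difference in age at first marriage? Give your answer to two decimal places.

δ = (z_{α/2} + z_β) · √((σ₁²+σ₂²)/n)
  = (1.645 + 1.036) · √(20.48/1262)
  = 2.681 · √0.01623
  = 2.681 · 0.1274
  = 0.3415

Minimum detectable difference ≈ 0.34 years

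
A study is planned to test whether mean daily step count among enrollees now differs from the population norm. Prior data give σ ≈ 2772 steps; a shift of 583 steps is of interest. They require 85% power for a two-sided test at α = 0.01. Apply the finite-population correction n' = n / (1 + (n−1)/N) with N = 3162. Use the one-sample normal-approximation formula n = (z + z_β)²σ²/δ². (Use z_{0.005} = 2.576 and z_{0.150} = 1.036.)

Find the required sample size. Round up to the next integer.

n = 270

n = (z_{α/2} + z_β)² · σ² / δ²
  = (2.576 + 1.036)² · 2772² / 583²
  = 13.0465 · 7683984 / 339889
  = 294.95
Finite-population correction (N = 3162): 294.95 / (1 + (294.95 − 1)/3162) = 269.86.
Round up → n = 270.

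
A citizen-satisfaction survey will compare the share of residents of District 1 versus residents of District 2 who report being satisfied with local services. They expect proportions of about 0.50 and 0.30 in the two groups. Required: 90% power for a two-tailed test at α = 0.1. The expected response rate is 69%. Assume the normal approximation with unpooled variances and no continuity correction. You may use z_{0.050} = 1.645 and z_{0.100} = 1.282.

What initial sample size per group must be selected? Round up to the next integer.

n = 143 per group

n = (z_{α/2} + z_β)² · [p₁(1−p₁) + p₂(1−p₂)] / (p₁ − p₂)²
  = (1.645 + 1.282)² · (0.50·0.50 + 0.30·0.70) / (0.20)²
  = (2.927)² · (0.2500 + 0.2100) / 0.0400
  = 8.5673 · 0.4600 / 0.0400
  = 98.52
Adjust for 69% response: 98.52 / 0.69 = 142.79.
Round up → n = 143 per group.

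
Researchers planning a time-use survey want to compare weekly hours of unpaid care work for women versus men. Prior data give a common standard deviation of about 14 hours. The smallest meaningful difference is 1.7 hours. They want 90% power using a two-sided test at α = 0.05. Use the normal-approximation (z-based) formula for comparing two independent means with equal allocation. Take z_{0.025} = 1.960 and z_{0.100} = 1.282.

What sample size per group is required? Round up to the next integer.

n = 1426 per group

n = (z_{α/2} + z_β)² · (σ₁² + σ₂²) / δ²
  = (1.960 + 1.282)² · (2·14² = 392) / 1.7²
  = 10.5106 · 392 / 2.89
  = 1425.65
Round up → n = 1426 per group.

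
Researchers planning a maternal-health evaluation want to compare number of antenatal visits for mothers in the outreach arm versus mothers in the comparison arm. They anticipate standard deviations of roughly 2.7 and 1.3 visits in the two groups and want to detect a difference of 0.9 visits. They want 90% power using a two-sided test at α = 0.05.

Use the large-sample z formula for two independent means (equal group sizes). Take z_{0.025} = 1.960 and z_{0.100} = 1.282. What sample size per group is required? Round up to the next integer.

n = (z_{α/2} + z_β)² · (σ₁² + σ₂²) / δ²
  = (1.960 + 1.282)² · (2.7² + 1.3² = 8.98) / 0.9²
  = 10.5106 · 8.98 / 0.81
  = 116.52
Round up → n = 117 per group.

n = 117 per group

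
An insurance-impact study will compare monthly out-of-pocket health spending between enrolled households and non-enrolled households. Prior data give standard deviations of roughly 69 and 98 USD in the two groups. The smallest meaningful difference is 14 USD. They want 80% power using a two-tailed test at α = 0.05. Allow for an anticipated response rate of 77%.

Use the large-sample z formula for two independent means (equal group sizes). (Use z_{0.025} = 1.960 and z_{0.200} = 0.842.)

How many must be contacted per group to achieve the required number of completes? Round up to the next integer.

n = (z_{α/2} + z_β)² · (σ₁² + σ₂²) / δ²
  = (1.960 + 0.842)² · (69² + 98² = 14365) / 14²
  = 7.8512 · 14365 / 196
  = 575.42
Adjust for 77% response: 575.42 / 0.77 = 747.30.
Round up → n = 748 per group.

n = 748 per group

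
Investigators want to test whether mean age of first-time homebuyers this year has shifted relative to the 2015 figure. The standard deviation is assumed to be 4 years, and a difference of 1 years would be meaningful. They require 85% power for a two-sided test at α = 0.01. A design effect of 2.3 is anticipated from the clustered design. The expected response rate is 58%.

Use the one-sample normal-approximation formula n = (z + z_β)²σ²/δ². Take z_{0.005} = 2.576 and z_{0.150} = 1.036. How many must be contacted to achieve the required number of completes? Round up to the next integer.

n = 828

n = (z_{α/2} + z_β)² · σ² / δ²
  = (2.576 + 1.036)² · 4² / 1²
  = 13.0465 · 16 / 1
  = 208.74
Design effect: 2.3 × 208.74 = 480.11.
Adjust for 58% response: 480.11 / 0.58 = 827.78.
Round up → n = 828.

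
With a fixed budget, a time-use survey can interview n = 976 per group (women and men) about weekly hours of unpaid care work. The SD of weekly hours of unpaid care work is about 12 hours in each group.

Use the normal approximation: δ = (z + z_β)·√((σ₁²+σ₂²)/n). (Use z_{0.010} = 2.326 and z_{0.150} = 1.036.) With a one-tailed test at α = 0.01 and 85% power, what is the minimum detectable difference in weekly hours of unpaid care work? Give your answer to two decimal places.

Minimum detectable difference ≈ 1.83 hours

δ = (z_α + z_β) · √((σ₁²+σ₂²)/n)
  = (2.326 + 1.036) · √(288/976)
  = 3.362 · √0.29508
  = 3.362 · 0.5432
  = 1.8263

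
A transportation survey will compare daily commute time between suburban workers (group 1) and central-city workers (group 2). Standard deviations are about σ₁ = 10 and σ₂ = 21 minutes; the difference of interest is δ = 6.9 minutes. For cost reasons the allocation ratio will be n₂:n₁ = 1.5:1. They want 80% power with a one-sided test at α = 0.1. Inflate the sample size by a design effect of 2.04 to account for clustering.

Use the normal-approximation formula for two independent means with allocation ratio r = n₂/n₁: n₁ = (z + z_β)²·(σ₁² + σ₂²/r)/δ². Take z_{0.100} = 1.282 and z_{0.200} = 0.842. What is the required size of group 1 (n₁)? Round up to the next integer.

n₁ = 77

n₁ = (z_α + z_β)² · (σ₁² + σ₂²/r) / δ²
   = (1.282 + 0.842)² · (10² + 21²/1.5) / 6.9²
   = 4.5114 · (100 + 294) / 47.61
   = 4.5114 · 394 / 47.61
   = 37.33
Design effect: 2.04 × 37.33 = 76.16.
Round up → n₁ = 77; n₂ = r·n₁ = 1.5 × 77 = 116.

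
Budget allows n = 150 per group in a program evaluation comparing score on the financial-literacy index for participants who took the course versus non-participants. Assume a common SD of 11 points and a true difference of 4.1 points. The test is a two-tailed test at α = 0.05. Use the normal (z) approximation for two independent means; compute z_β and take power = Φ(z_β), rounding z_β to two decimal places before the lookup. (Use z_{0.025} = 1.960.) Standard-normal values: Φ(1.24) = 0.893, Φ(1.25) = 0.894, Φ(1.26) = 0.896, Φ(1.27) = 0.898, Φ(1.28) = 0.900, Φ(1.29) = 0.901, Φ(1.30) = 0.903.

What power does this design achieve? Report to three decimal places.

z_β = δ·√(n/(σ₁²+σ₂²)) − z_{α/2}
    = 4.1 · √(150/242) − 1.960
    = 4.1 · 0.78730 − 1.960
    = 3.2279 − 1.960 = 1.2679 → 1.27
Power = Φ(1.27) = 0.898.

Power ≈ 0.898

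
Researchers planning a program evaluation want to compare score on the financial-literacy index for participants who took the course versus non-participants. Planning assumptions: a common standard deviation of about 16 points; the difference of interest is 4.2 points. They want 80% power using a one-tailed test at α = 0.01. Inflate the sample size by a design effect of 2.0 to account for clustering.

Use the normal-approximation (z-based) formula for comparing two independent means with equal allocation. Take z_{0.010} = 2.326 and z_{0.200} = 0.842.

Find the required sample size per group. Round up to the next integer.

n = (z_α + z_β)² · (σ₁² + σ₂²) / δ²
  = (2.326 + 0.842)² · (2·16² = 512) / 4.2²
  = 10.0362 · 512 / 17.64
  = 291.30
Design effect: 2.0 × 291.30 = 582.60.
Round up → n = 583 per group.

n = 583 per group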